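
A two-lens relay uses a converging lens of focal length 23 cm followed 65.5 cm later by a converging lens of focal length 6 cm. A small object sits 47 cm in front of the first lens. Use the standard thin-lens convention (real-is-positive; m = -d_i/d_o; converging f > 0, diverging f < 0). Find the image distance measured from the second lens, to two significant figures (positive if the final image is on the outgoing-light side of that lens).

First lens: d_i1 = 1/(1/23 - 1/47) = 45.042 cm.
Object distance for lens 2: d_o2 = 65.5 - 45.042 = 20.458 cm.
Second lens: d_i2 = 1/(1/6 - 1/(20.458)) = 8.490 cm.

8.5 cm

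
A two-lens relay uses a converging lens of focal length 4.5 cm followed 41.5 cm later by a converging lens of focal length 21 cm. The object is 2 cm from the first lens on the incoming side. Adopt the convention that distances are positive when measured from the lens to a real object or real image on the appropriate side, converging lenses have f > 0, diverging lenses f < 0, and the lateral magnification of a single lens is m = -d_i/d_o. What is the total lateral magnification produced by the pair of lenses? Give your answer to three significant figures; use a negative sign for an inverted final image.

-1.57

First lens: d_i1 = 1/(1/4.5 - 1/2) = -3.600 cm.
m_1 = -(-3.600)/2 = 1.8000.
With d_i1 < 0 the first image is virtual and lies on the object side; the object distance for lens 2 is d_o2 = 41.5 - (-3.600) = 45.100 cm.
Second lens: d_i2 = 1/(1/21 - 1/(45.100)) = 39.299 cm.
m_2 = -(39.299)/(45.100) = -0.8714.
The system's lateral magnification is m_1 m_2 = (1.8000)(-0.8714) = -1.5685.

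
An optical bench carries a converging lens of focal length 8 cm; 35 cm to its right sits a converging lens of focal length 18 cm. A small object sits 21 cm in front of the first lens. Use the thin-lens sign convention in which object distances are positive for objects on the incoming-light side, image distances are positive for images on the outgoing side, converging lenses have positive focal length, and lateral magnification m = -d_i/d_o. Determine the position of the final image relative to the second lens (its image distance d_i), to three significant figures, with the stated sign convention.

97.5 cm

Applying the thin-lens equation to the first lens, 1/8 = 1/21 + 1/d_i1, which gives d_i1 = 12.923 cm.
That image sits 22.077 cm in front of the second lens, so d_o2 = 22.077 cm.
Applying the thin-lens equation again with f_2 = 18 cm and d_o2 = 22.077 cm gives d_i2 = 97.472 cm.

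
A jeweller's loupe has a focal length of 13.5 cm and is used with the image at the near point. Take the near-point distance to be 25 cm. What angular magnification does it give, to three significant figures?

2.85

M = 1 + D/f = 1 + 25/13.5 = 2.852.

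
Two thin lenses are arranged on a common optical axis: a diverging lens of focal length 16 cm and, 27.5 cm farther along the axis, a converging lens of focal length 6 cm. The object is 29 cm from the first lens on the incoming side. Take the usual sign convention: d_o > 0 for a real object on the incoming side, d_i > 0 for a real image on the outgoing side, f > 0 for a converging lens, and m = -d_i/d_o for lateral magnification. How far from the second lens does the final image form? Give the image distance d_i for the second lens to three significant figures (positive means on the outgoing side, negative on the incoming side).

Applying the thin-lens equation to the first lens, 1/(-16) = 1/29 + 1/d_i1, which gives d_i1 = -10.311 cm.
The intermediate image is virtual, 10.311 cm to the left of lens 1, so d_o2 = L - d_i1 = 27.5 - (-10.311) = 37.811 cm.
Applying the thin-lens equation again with f_2 = 6 cm and d_o2 = 37.811 cm gives d_i2 = 7.132 cm.

7.13 cm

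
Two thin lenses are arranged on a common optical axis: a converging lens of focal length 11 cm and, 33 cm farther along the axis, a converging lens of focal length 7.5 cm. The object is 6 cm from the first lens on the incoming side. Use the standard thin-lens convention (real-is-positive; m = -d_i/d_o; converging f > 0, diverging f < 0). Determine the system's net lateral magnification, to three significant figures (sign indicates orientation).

-0.426

Lens 1: 1/d_i1 = 1/f_1 - 1/d_o1 = 1/11 - 1/6 = -0.07576 cm^-1, so d_i1 = -13.200 cm.
m_1 = -(-13.200)/6 = 2.2000.
With d_i1 < 0 the first image is virtual and lies on the object side; the object distance for lens 2 is d_o2 = 33 - (-13.200) = 46.200 cm.
Lens 2: 1/d_i2 = 1/f_2 - 1/d_o2 = 1/7.5 - 1/(46.200) = 0.11169 cm^-1, so d_i2 = 8.953 cm.
m_2 = -(8.953)/(46.200) = -0.1938.
Total m = m_1 x m_2 = (2.2000)(-0.1938) = -0.4264.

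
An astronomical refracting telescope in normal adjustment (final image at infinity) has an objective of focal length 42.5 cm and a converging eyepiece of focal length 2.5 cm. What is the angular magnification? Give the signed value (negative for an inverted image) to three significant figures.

M = -f_obj/f_eye = -42.5/(2.5) = -17.000.

-17.0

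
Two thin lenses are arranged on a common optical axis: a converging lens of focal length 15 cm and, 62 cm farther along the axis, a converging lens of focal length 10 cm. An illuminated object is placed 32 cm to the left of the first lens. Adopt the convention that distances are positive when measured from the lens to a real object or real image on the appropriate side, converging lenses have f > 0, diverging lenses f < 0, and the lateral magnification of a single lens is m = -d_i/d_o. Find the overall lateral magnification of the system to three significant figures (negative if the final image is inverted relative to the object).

0.371

First lens: d_i1 = 1/(1/15 - 1/32) = 28.235 cm.
m_1 = -(28.235)/32 = -0.8824.
Object distance for lens 2: d_o2 = 62 - 28.235 = 33.765 cm.
Second lens: d_i2 = 1/(1/10 - 1/(33.765)) = 14.208 cm.
m_2 = -(14.208)/(33.765) = -0.4208.
Overall magnification: m = m_1 m_2 = 0.3713.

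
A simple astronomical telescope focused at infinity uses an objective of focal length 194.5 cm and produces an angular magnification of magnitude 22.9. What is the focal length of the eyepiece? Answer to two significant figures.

|M| = f_obj/f_eye, so f_eye = f_obj/|M| = 194.5/22.9 = 8.493 cm.

8.5 cm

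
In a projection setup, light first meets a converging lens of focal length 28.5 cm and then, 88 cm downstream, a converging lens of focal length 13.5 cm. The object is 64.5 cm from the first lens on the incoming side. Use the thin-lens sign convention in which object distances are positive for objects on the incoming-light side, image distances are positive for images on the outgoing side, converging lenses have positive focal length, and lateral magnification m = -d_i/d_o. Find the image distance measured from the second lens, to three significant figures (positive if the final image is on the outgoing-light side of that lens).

21.3 cm

Lens 1: 1/d_i1 = 1/f_1 - 1/d_o1 = 1/28.5 - 1/64.5 = 0.01958 cm^-1, so d_i1 = 51.063 cm.
Object distance for lens 2: d_o2 = 88 - 51.063 = 36.937 cm.
Lens 2: 1/d_i2 = 1/f_2 - 1/d_o2 = 1/13.5 - 1/(36.937) = 0.04700 cm^-1, so d_i2 = 21.276 cm.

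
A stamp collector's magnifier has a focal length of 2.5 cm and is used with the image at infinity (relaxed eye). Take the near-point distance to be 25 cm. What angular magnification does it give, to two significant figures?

M = D/f = 25/2.5 = 10.000.

10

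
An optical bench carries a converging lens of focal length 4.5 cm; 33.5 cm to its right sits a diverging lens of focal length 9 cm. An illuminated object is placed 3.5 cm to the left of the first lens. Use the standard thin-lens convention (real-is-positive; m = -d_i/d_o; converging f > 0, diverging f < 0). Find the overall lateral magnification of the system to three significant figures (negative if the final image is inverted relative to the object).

Lens 1: 1/d_i1 = 1/f_1 - 1/d_o1 = 1/4.5 - 1/3.5 = -0.06349 cm^-1, so d_i1 = -15.750 cm.
m_1 = -(-15.750)/3.5 = 4.5000.
The intermediate image is virtual, 15.750 cm to the left of lens 1, so d_o2 = L - d_i1 = 33.5 - (-15.750) = 49.250 cm.
Lens 2: 1/d_i2 = 1/f_2 - 1/d_o2 = 1/(-9) - 1/(49.250) = -0.13142 cm^-1, so d_i2 = -7.609 cm.
m_2 = -(-7.609)/(49.250) = 0.1545.
Total m = m_1 x m_2 = (4.5000)(0.1545) = 0.6953.

0.695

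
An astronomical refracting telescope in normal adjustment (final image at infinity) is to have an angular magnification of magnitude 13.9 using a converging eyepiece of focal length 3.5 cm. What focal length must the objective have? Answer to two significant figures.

49 cm

|M| = f_obj/|f_eye|, so f_obj = |M| x |f_eye| = 13.9 x 3.5 = 48.650 cm.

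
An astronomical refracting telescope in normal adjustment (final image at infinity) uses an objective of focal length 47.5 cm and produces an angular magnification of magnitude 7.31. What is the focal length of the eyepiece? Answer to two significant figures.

6.5 cm

|M| = f_obj/f_eye, so f_eye = f_obj/|M| = 47.5/7.31 = 6.498 cm.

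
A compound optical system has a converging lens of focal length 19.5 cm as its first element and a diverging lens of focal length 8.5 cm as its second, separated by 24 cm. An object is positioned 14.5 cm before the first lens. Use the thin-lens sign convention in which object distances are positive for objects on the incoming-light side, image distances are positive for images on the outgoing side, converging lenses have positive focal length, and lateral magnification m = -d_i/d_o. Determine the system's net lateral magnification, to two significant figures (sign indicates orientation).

0.37

First lens: d_i1 = 1/(1/19.5 - 1/14.5) = -56.550 cm.
m_1 = -(-56.550)/14.5 = 3.9000.
The intermediate image is virtual, 56.550 cm to the left of lens 1, so d_o2 = L - d_i1 = 24 - (-56.550) = 80.550 cm.
Second lens: d_i2 = 1/(1/(-8.5) - 1/(80.550)) = -7.689 cm.
m_2 = -(-7.689)/(80.550) = 0.0955.
Overall magnification: m = m_1 m_2 = 0.3723.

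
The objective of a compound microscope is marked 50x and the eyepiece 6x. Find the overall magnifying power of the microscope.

The overall magnification of a compound microscope is the product of the objective and eyepiece magnifications:
M = M_obj x M_eye = 50 x 6 = 300.

300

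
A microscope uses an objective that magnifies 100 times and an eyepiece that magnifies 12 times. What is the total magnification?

The overall magnification of a compound microscope is the product of the objective and eyepiece magnifications:
M = M_obj x M_eye = 100 x 12 = 1200.

1200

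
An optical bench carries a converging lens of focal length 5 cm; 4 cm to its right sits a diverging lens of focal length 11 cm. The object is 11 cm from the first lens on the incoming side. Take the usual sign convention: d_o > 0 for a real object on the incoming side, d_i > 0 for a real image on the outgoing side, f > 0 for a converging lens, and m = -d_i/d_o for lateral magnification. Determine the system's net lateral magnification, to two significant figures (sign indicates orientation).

First lens: d_i1 = 1/(1/5 - 1/11) = 9.167 cm.
m_1 = -(9.167)/11 = -0.8333.
Since 9.167 cm > 4 cm, the first image lies past the second lens and serves as a virtual object: d_o2 = L - d_i1 = -5.167 cm.
Second lens: d_i2 = 1/(1/(-11) - 1/(-5.167)) = 9.743 cm.
m_2 = -(9.743)/(-5.167) = 1.8857.
The system's lateral magnification is m_1 m_2 = (-0.8333)(1.8857) = -1.5714.

-1.6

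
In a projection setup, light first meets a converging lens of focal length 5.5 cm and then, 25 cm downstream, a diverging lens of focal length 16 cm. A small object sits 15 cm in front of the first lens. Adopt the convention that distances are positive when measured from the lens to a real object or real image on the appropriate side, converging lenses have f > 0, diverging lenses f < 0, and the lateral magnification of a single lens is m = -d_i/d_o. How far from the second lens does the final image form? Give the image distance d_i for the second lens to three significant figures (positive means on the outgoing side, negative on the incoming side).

-8.08 cm

First lens: d_i1 = 1/(1/5.5 - 1/15) = 8.684 cm.
The intermediate image is 8.684 cm to the right of lens 1, so d_o2 = L - d_i1 = 25 - 8.684 = 16.316 cm.
Second lens: d_i2 = 1/(1/(-16) - 1/(16.316)) = -8.078 cm.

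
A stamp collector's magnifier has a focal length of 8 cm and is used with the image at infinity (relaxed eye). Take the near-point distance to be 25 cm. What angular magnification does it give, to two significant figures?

3.1

M = D/f = 25/8 = 3.125.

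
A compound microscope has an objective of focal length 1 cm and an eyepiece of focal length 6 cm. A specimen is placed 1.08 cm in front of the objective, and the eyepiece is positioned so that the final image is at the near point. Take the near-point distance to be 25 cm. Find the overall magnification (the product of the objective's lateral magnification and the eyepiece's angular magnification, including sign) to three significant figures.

Objective: 1/d_i = 1/f_obj - 1/d_o = 1/1 - 1/1.08 = 0.07407 cm^-1, so d_i = 13.500 cm.
m_obj = -d_i/d_o = -13.500/1.08 = -12.500.
Eyepiece angular magnification (image at near point): M_eye = 1 + D/f_e = 1 + 25/6 = 5.167.
Overall M = m_obj x M_eye = (-12.500)(5.167) = -64.58.

-64.6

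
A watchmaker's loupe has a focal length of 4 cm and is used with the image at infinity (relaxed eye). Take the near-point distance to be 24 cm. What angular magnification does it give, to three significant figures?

M = D/f = 24/4 = 6.000.

6.00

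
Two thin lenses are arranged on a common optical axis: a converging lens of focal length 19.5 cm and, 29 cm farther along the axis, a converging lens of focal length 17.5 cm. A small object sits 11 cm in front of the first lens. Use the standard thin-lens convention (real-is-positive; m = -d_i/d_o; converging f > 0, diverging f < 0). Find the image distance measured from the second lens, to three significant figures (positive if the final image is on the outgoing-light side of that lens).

Applying the thin-lens equation to the first lens, 1/19.5 = 1/11 + 1/d_i1, which gives d_i1 = -25.235 cm.
The intermediate image is virtual, 25.235 cm to the left of lens 1, so d_o2 = L - d_i1 = 29 - (-25.235) = 54.235 cm.
Applying the thin-lens equation again with f_2 = 17.5 cm and d_o2 = 54.235 cm gives d_i2 = 25.837 cm.

25.8 cm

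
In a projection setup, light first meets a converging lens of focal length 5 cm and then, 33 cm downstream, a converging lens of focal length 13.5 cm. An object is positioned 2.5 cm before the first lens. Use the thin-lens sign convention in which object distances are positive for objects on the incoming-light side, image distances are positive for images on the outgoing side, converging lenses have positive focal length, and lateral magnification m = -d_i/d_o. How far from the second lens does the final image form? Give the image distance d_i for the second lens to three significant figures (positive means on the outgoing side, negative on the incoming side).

20.9 cm

First lens: d_i1 = 1/(1/5 - 1/2.5) = -5.000 cm.
With d_i1 < 0 the first image is virtual and lies on the object side; the object distance for lens 2 is d_o2 = 33 - (-5.000) = 38.000 cm.
Second lens: d_i2 = 1/(1/13.5 - 1/(38.000)) = 20.939 cm.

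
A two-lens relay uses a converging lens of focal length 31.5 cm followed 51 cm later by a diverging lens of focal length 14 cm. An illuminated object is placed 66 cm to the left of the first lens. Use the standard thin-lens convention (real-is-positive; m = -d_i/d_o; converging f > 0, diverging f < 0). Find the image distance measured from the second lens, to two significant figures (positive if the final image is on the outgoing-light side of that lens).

Lens 1: 1/d_i1 = 1/f_1 - 1/d_o1 = 1/31.5 - 1/66 = 0.01659 cm^-1, so d_i1 = 60.261 cm.
This image would form 60.261 cm past lens 1, i.e. 9.261 cm beyond lens 2, so it is a virtual object for lens 2: d_o2 = 51 - 60.261 = -9.261 cm.
Lens 2: 1/d_i2 = 1/f_2 - 1/d_o2 = 1/(-14) - 1/(-9.261) = 0.03655 cm^-1, so d_i2 = 27.358 cm.

27 cm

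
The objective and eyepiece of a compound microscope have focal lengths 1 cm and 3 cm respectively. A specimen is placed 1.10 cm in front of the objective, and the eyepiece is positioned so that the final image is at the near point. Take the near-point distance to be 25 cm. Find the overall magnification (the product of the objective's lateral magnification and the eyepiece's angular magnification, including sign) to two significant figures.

-93

Objective: 1/d_i = 1/f_obj - 1/d_o = 1/1 - 1/1.10 = 0.09091 cm^-1, so d_i = 11.000 cm.
m_obj = -d_i/d_o = -11.000/1.10 = -10.000.
Eyepiece angular magnification (image at near point): M_eye = 1 + D/f_e = 1 + 25/3 = 9.333.
Overall M = m_obj x M_eye = (-10.000)(9.333) = -93.33.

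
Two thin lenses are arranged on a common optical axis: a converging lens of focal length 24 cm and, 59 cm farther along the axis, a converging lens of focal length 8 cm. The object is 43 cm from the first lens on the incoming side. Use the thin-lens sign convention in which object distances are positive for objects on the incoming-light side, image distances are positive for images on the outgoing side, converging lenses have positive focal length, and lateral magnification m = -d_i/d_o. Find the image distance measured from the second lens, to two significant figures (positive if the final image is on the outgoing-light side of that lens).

Lens 1: 1/d_i1 = 1/f_1 - 1/d_o1 = 1/24 - 1/43 = 0.01841 cm^-1, so d_i1 = 54.316 cm.
That image sits 4.684 cm in front of the second lens, so d_o2 = 4.684 cm.
Lens 2: 1/d_i2 = 1/f_2 - 1/d_o2 = 1/8 - 1/(4.684) = -0.08848 cm^-1, so d_i2 = -11.302 cm.

-11 cm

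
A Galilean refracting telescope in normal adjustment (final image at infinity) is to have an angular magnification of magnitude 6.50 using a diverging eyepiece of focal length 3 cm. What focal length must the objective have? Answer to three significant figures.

|M| = f_obj/|f_eye|, so f_obj = |M| x |f_eye| = 6.5 x 3 = 19.500 cm.

19.5 cm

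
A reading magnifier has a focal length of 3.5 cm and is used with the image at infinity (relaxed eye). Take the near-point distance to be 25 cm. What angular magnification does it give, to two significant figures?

7.1

M = D/f = 25/3.5 = 7.143.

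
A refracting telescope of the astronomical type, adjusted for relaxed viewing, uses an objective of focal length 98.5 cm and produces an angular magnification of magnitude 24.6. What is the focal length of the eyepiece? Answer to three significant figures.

4.00 cm

|M| = f_obj/f_eye, so f_eye = f_obj/|M| = 98.5/24.6 = 4.004 cm.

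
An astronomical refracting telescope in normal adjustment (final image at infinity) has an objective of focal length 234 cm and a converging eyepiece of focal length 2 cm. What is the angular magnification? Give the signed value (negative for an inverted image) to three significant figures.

M = -f_obj/f_eye = -234/(2) = -117.000.

-117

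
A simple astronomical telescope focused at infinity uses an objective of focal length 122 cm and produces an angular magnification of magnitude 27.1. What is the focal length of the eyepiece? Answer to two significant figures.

|M| = f_obj/f_eye, so f_eye = f_obj/|M| = 122/27.1 = 4.502 cm.

4.5 cm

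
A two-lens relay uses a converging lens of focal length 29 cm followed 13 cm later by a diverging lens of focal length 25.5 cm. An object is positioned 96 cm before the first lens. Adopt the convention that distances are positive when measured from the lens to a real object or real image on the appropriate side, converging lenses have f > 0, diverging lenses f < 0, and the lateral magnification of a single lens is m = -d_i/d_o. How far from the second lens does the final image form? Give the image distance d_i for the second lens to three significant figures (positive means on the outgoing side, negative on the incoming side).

-239 cm

Lens 1: 1/d_i1 = 1/f_1 - 1/d_o1 = 1/29 - 1/96 = 0.02407 cm^-1, so d_i1 = 41.552 cm.
Since 41.552 cm > 13 cm, the first image lies past the second lens and serves as a virtual object: d_o2 = L - d_i1 = -28.552 cm.
Lens 2: 1/d_i2 = 1/f_2 - 1/d_o2 = 1/(-25.5) - 1/(-28.552) = -0.00419 cm^-1, so d_i2 = -238.540 cm.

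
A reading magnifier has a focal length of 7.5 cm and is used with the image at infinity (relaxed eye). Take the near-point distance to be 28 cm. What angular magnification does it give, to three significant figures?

3.73

M = D/f = 28/7.5 = 3.733.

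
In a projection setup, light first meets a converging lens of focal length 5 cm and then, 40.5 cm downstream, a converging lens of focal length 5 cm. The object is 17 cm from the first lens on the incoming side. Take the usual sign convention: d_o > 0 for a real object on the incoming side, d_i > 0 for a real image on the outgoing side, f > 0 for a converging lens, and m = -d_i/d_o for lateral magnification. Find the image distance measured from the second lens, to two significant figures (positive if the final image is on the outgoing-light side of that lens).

Lens 1: 1/d_i1 = 1/f_1 - 1/d_o1 = 1/5 - 1/17 = 0.14118 cm^-1, so d_i1 = 7.083 cm.
The intermediate image is 7.083 cm to the right of lens 1, so d_o2 = L - d_i1 = 40.5 - 7.083 = 33.417 cm.
Lens 2: 1/d_i2 = 1/f_2 - 1/d_o2 = 1/5 - 1/(33.417) = 0.17007 cm^-1, so d_i2 = 5.880 cm.

5.9 cm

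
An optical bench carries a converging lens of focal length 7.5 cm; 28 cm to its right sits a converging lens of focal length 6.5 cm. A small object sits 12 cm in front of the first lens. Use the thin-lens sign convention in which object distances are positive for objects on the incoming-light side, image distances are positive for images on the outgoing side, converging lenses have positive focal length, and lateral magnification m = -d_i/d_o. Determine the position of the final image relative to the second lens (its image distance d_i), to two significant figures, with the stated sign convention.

First lens: d_i1 = 1/(1/7.5 - 1/12) = 20.000 cm.
That image sits 8.000 cm in front of the second lens, so d_o2 = 8.000 cm.
Second lens: d_i2 = 1/(1/6.5 - 1/(8.000)) = 34.667 cm.

35 cm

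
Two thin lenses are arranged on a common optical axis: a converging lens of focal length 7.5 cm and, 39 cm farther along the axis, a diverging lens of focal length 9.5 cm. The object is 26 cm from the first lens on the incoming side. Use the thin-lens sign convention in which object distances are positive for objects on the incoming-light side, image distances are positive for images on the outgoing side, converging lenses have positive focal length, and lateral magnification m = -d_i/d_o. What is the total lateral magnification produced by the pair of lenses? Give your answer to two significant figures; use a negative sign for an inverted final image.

Lens 1: 1/d_i1 = 1/f_1 - 1/d_o1 = 1/7.5 - 1/26 = 0.09487 cm^-1, so d_i1 = 10.541 cm.
m_1 = -(10.541)/26 = -0.4054.
The intermediate image is 10.541 cm to the right of lens 1, so d_o2 = L - d_i1 = 39 - 10.541 = 28.459 cm.
Lens 2: 1/d_i2 = 1/f_2 - 1/d_o2 = 1/(-9.5) - 1/(28.459) = -0.14040 cm^-1, so d_i2 = -7.122 cm.
m_2 = -(-7.122)/(28.459) = 0.2503.
Total m = m_1 x m_2 = (-0.4054)(0.2503) = -0.1015.

-0.10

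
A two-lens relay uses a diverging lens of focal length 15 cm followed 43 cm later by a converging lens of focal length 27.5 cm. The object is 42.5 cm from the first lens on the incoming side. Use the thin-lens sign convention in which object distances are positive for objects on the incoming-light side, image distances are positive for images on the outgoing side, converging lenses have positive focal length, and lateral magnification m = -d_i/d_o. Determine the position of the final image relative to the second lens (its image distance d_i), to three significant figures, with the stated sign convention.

55.9 cm

Applying the thin-lens equation to the first lens, 1/(-15) = 1/42.5 + 1/d_i1, which gives d_i1 = -11.087 cm.
With d_i1 < 0 the first image is virtual and lies on the object side; the object distance for lens 2 is d_o2 = 43 - (-11.087) = 54.087 cm.
Applying the thin-lens equation again with f_2 = 27.5 cm and d_o2 = 54.087 cm gives d_i2 = 55.944 cm.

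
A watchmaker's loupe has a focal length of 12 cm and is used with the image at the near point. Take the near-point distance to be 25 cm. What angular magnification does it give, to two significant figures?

M = 1 + D/f = 1 + 25/12 = 3.083.

3.1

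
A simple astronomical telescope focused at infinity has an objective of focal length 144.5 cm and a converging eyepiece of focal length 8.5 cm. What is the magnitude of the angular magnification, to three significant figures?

17.0

|M| = f_obj/|f_eye| = 144.5/8.5 = 17.000.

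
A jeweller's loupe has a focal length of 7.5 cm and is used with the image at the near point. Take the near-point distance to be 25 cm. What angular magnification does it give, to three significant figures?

4.33

M = 1 + D/f = 1 + 25/7.5 = 4.333.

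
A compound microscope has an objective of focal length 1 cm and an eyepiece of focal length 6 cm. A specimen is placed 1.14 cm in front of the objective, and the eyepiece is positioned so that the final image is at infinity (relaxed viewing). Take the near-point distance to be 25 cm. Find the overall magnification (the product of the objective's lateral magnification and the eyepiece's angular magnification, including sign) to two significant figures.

Objective: 1/d_i = 1/f_obj - 1/d_o = 1/1 - 1/1.14 = 0.12281 cm^-1, so d_i = 8.143 cm.
m_obj = -d_i/d_o = -8.143/1.14 = -7.143.
Eyepiece angular magnification (image at infinity): M_eye = D/f_e = 25/6 = 4.167.
Overall M = m_obj x M_eye = (-7.143)(4.167) = -29.76.

-30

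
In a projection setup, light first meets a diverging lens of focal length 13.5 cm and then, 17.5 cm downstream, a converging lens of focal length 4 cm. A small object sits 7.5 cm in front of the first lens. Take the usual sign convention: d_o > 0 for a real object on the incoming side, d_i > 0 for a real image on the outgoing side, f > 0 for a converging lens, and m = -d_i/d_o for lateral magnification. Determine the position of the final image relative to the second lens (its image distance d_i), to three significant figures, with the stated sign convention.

4.87 cm

Applying the thin-lens equation to the first lens, 1/(-13.5) = 1/7.5 + 1/d_i1, which gives d_i1 = -4.821 cm.
The intermediate image is virtual, 4.821 cm to the left of lens 1, so d_o2 = L - d_i1 = 17.5 - (-4.821) = 22.321 cm.
Applying the thin-lens equation again with f_2 = 4 cm and d_o2 = 22.321 cm gives d_i2 = 4.873 cm.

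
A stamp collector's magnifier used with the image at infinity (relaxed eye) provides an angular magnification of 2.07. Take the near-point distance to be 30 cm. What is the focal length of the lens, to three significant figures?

For the image at infinity, M = D/f.
f = D/M = 30/2.07 = 14.493 cm.

14.5 cm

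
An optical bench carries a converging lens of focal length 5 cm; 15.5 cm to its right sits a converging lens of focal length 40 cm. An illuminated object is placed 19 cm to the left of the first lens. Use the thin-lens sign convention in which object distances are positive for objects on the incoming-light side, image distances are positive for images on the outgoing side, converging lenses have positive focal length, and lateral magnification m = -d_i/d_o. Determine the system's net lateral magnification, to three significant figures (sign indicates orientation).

-0.457

Lens 1: 1/d_i1 = 1/f_1 - 1/d_o1 = 1/5 - 1/19 = 0.14737 cm^-1, so d_i1 = 6.786 cm.
m_1 = -(6.786)/19 = -0.3571.
The intermediate image is 6.786 cm to the right of lens 1, so d_o2 = L - d_i1 = 15.5 - 6.786 = 8.714 cm.
Lens 2: 1/d_i2 = 1/f_2 - 1/d_o2 = 1/40 - 1/(8.714) = -0.08975 cm^-1, so d_i2 = -11.142 cm.
m_2 = -(-11.142)/(8.714) = 1.2785.
Total m = m_1 x m_2 = (-0.3571)(1.2785) = -0.4566.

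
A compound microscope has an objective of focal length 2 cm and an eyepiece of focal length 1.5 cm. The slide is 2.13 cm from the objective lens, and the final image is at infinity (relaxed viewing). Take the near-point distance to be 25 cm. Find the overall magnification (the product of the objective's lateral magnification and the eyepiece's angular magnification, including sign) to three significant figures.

-256

Objective: 1/d_i = 1/f_obj - 1/d_o = 1/2 - 1/2.13 = 0.03052 cm^-1, so d_i = 32.769 cm.
m_obj = -d_i/d_o = -32.769/2.13 = -15.385.
Eyepiece angular magnification (image at infinity): M_eye = D/f_e = 25/1.5 = 16.667.
Overall M = m_obj x M_eye = (-15.385)(16.667) = -256.41.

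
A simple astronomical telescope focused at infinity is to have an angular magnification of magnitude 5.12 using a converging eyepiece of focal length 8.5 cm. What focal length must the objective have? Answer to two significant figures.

44 cm

|M| = f_obj/|f_eye|, so f_obj = |M| x |f_eye| = 5.12 x 8.5 = 43.520 cm.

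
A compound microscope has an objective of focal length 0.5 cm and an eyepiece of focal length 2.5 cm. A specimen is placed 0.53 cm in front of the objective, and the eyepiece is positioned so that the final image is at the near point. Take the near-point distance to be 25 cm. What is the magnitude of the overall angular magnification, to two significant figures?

Objective: 1/d_i = 1/f_obj - 1/d_o = 1/0.5 - 1/0.53 = 0.11321 cm^-1, so d_i = 8.833 cm.
m_obj = -d_i/d_o = -8.833/0.53 = -16.667.
Eyepiece angular magnification (image at near point): M_eye = 1 + D/f_e = 1 + 25/2.5 = 11.000.
Overall M = m_obj x M_eye = (-16.667)(11.000) = -183.33.
|M| = 183.33.

180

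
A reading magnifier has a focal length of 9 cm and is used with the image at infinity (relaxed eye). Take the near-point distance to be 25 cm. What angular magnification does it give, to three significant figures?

M = D/f = 25/9 = 2.778.

2.78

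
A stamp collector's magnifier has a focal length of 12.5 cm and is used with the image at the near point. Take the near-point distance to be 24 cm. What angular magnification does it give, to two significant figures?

2.9

M = 1 + D/f = 1 + 24/12.5 = 2.920.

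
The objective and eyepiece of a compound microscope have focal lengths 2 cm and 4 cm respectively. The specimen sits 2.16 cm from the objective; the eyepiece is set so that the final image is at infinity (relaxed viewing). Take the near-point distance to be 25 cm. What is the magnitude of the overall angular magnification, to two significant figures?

78

Objective: 1/d_i = 1/f_obj - 1/d_o = 1/2 - 1/2.16 = 0.03704 cm^-1, so d_i = 27.000 cm.
m_obj = -d_i/d_o = -27.000/2.16 = -12.500.
Eyepiece angular magnification (image at infinity): M_eye = D/f_e = 25/4 = 6.250.
Overall M = m_obj x M_eye = (-12.500)(6.250) = -78.12.
|M| = 78.12.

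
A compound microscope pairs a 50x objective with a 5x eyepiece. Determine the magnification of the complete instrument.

250

The overall magnification of a compound microscope is the product of the objective and eyepiece magnifications:
M = M_obj x M_eye = 50 x 5 = 250.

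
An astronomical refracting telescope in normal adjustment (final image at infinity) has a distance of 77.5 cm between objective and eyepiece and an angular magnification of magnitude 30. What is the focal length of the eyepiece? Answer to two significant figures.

2.5 cm

In normal adjustment the tube length equals f_obj + f_eye and |M| = f_obj/f_eye.
So f_obj = 30 f_eye and 30 f_eye + f_eye = 77.5 cm, giving f_eye = 77.5/31 = 2.500 cm and f_obj = 75.000 cm.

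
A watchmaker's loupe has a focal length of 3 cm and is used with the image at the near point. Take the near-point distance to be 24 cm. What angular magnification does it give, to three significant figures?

9.00

M = 1 + D/f = 1 + 24/3 = 9.000.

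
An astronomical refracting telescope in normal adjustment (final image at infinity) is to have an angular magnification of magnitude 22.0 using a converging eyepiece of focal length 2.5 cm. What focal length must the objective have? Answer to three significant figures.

55.0 cm

|M| = f_obj/|f_eye|, so f_obj = |M| x |f_eye| = 22.0 x 2.5 = 55.000 cm.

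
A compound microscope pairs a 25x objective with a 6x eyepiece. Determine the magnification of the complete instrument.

The overall magnification of a compound microscope is the product of the objective and eyepiece magnifications:
M = M_obj x M_eye = 25 x 6 = 150.

150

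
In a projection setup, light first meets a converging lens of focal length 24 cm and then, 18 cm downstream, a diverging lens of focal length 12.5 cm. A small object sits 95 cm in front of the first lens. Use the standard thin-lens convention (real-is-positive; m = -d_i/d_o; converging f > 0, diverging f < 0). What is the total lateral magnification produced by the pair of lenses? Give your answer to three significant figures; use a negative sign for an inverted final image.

2.62

Applying the thin-lens equation to the first lens, 1/24 = 1/95 + 1/d_i1, which gives d_i1 = 32.113 cm.
Its lateral magnification is m_1 = -d_i1/d_o1 = -(32.113)/95 = -0.3380.
Since 32.113 cm > 18 cm, the first image lies past the second lens and serves as a virtual object: d_o2 = L - d_i1 = -14.113 cm.
Applying the thin-lens equation again with f_2 = -12.5 cm and d_o2 = -14.113 cm gives d_i2 = -109.389 cm.
m_2 = -(-109.389)/(-14.113) = -7.7511.
The system's lateral magnification is m_1 m_2 = (-0.3380)(-7.7511) = 2.6201.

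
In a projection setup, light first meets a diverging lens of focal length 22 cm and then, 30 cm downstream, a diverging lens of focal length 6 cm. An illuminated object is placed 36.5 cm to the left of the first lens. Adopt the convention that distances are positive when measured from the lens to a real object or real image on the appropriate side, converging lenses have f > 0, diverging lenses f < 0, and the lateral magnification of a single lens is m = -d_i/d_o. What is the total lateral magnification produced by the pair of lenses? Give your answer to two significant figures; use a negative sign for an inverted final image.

0.045

First lens: d_i1 = 1/(1/(-22) - 1/36.5) = -13.726 cm.
m_1 = -(-13.726)/36.5 = 0.3761.
The intermediate image is virtual, 13.726 cm to the left of lens 1, so d_o2 = L - d_i1 = 30 - (-13.726) = 43.726 cm.
Second lens: d_i2 = 1/(1/(-6) - 1/(43.726)) = -5.276 cm.
m_2 = -(-5.276)/(43.726) = 0.1207.
Overall magnification: m = m_1 m_2 = 0.0454.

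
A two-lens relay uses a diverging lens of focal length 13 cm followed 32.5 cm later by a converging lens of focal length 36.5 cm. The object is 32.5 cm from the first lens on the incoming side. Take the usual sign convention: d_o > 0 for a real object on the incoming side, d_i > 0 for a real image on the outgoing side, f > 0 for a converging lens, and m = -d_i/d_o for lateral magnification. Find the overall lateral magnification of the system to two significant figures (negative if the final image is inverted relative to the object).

-2.0

Applying the thin-lens equation to the first lens, 1/(-13) = 1/32.5 + 1/d_i1, which gives d_i1 = -9.286 cm.
Its lateral magnification is m_1 = -d_i1/d_o1 = -(-9.286)/32.5 = 0.2857.
With d_i1 < 0 the first image is virtual and lies on the object side; the object distance for lens 2 is d_o2 = 32.5 - (-9.286) = 41.786 cm.
Applying the thin-lens equation again with f_2 = 36.5 cm and d_o2 = 41.786 cm gives d_i2 = 288.547 cm.
m_2 = -(288.547)/(41.786) = -6.9054.
Total m = m_1 x m_2 = (0.2857)(-6.9054) = -1.9730.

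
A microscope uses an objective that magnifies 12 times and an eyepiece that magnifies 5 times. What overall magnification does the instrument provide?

60

The overall magnification of a compound microscope is the product of the objective and eyepiece magnifications:
M = M_obj x M_eye = 12 x 5 = 60.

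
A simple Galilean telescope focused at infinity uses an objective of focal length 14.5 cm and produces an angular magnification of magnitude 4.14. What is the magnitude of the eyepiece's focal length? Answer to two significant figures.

3.5 cm

|M| = f_obj/|f_eye|, so |f_eye| = f_obj/|M| = 14.5/4.14 = 3.502 cm.
(The eyepiece is diverging, so its signed focal length is -3.502 cm.)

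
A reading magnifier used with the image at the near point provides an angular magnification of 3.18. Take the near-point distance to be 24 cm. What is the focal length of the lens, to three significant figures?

For the image at the near point, M = 1 + D/f.
f = D/(M - 1) = 24/(3.18 - 1) = 11.009 cm.

11.0 cm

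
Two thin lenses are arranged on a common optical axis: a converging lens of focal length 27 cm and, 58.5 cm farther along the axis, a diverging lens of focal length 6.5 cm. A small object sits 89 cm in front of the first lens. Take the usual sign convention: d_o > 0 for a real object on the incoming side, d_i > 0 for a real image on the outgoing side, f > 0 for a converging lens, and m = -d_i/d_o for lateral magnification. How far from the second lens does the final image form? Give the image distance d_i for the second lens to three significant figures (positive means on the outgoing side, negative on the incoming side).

-4.89 cm

Lens 1: 1/d_i1 = 1/f_1 - 1/d_o1 = 1/27 - 1/89 = 0.02580 cm^-1, so d_i1 = 38.758 cm.
Object distance for lens 2: d_o2 = 58.5 - 38.758 = 19.742 cm.
Lens 2: 1/d_i2 = 1/f_2 - 1/d_o2 = 1/(-6.5) - 1/(19.742) = -0.20450 cm^-1, so d_i2 = -4.890 cm.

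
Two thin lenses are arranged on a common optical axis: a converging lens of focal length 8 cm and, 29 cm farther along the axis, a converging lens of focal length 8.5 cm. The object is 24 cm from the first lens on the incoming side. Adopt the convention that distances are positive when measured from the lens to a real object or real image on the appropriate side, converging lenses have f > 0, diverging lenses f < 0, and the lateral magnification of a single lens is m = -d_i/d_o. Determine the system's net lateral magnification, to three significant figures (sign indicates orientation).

0.500

Applying the thin-lens equation to the first lens, 1/8 = 1/24 + 1/d_i1, which gives d_i1 = 12.000 cm.
Its lateral magnification is m_1 = -d_i1/d_o1 = -(12.000)/24 = -0.5000.
The intermediate image is 12.000 cm to the right of lens 1, so d_o2 = L - d_i1 = 29 - 12.000 = 17.000 cm.
Applying the thin-lens equation again with f_2 = 8.5 cm and d_o2 = 17.000 cm gives d_i2 = 17.000 cm.
m_2 = -(17.000)/(17.000) = -1.0000.
The system's lateral magnification is m_1 m_2 = (-0.5000)(-1.0000) = 0.5000.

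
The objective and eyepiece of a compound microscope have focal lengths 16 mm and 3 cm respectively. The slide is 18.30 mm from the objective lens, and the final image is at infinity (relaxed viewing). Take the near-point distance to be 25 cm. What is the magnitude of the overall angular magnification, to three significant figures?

Convert to cm: f_obj = 16 mm = 1.6 cm; d_o = 18.30 mm = 1.83 cm.
Objective: 1/d_i = 1/f_obj - 1/d_o = 1/1.6 - 1/1.83 = 0.07855 cm^-1, so d_i = 12.730 cm.
m_obj = -d_i/d_o = -12.730/1.83 = -6.957.
Eyepiece angular magnification (image at infinity): M_eye = D/f_e = 25/3 = 8.333.
Overall M = m_obj x M_eye = (-6.957)(8.333) = -57.97.
|M| = 57.97.

58.0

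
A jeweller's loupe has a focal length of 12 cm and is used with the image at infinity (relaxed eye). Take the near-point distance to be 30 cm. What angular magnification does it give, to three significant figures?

M = D/f = 30/12 = 2.500.

2.50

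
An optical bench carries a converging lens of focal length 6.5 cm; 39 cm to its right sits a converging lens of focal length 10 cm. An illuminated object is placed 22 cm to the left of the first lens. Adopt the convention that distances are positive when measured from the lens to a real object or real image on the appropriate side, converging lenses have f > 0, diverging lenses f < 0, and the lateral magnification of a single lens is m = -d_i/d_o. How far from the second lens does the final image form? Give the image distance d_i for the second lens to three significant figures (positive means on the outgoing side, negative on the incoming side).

Applying the thin-lens equation to the first lens, 1/6.5 = 1/22 + 1/d_i1, which gives d_i1 = 9.226 cm.
That image sits 29.774 cm in front of the second lens, so d_o2 = 29.774 cm.
Applying the thin-lens equation again with f_2 = 10 cm and d_o2 = 29.774 cm gives d_i2 = 15.057 cm.

15.1 cm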